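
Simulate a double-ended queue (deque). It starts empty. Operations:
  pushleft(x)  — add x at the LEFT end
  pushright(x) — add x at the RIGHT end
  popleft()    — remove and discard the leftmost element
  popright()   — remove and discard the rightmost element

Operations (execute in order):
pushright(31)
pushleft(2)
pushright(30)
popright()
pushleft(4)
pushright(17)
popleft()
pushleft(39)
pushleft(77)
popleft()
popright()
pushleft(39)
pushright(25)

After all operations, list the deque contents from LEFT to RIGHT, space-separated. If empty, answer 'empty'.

Answer: 39 39 2 31 25

Derivation:
pushright(31): [31]
pushleft(2): [2, 31]
pushright(30): [2, 31, 30]
popright(): [2, 31]
pushleft(4): [4, 2, 31]
pushright(17): [4, 2, 31, 17]
popleft(): [2, 31, 17]
pushleft(39): [39, 2, 31, 17]
pushleft(77): [77, 39, 2, 31, 17]
popleft(): [39, 2, 31, 17]
popright(): [39, 2, 31]
pushleft(39): [39, 39, 2, 31]
pushright(25): [39, 39, 2, 31, 25]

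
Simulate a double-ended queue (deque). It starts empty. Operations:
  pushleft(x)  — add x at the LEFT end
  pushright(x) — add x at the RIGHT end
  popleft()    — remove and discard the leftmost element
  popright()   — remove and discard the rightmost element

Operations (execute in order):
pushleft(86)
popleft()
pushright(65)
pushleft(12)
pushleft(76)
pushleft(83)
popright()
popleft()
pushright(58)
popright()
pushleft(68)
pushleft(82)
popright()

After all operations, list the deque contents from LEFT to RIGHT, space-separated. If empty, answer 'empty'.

pushleft(86): [86]
popleft(): []
pushright(65): [65]
pushleft(12): [12, 65]
pushleft(76): [76, 12, 65]
pushleft(83): [83, 76, 12, 65]
popright(): [83, 76, 12]
popleft(): [76, 12]
pushright(58): [76, 12, 58]
popright(): [76, 12]
pushleft(68): [68, 76, 12]
pushleft(82): [82, 68, 76, 12]
popright(): [82, 68, 76]

Answer: 82 68 76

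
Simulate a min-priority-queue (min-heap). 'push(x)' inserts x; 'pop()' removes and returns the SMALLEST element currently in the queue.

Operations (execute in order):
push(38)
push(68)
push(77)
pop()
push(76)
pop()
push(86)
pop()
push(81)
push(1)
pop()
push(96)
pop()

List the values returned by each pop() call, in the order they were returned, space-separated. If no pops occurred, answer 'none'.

push(38): heap contents = [38]
push(68): heap contents = [38, 68]
push(77): heap contents = [38, 68, 77]
pop() → 38: heap contents = [68, 77]
push(76): heap contents = [68, 76, 77]
pop() → 68: heap contents = [76, 77]
push(86): heap contents = [76, 77, 86]
pop() → 76: heap contents = [77, 86]
push(81): heap contents = [77, 81, 86]
push(1): heap contents = [1, 77, 81, 86]
pop() → 1: heap contents = [77, 81, 86]
push(96): heap contents = [77, 81, 86, 96]
pop() → 77: heap contents = [81, 86, 96]

Answer: 38 68 76 1 77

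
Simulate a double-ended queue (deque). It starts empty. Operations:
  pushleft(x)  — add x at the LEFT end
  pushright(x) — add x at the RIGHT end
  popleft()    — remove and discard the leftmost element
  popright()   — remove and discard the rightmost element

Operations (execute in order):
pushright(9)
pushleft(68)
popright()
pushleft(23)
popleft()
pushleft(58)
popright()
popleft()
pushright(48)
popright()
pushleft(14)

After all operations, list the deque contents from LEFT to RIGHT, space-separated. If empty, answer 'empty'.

Answer: 14

Derivation:
pushright(9): [9]
pushleft(68): [68, 9]
popright(): [68]
pushleft(23): [23, 68]
popleft(): [68]
pushleft(58): [58, 68]
popright(): [58]
popleft(): []
pushright(48): [48]
popright(): []
pushleft(14): [14]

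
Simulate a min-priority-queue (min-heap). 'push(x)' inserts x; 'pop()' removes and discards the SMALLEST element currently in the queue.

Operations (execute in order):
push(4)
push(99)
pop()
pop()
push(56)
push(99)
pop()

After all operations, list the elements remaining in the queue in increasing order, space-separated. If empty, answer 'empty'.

Answer: 99

Derivation:
push(4): heap contents = [4]
push(99): heap contents = [4, 99]
pop() → 4: heap contents = [99]
pop() → 99: heap contents = []
push(56): heap contents = [56]
push(99): heap contents = [56, 99]
pop() → 56: heap contents = [99]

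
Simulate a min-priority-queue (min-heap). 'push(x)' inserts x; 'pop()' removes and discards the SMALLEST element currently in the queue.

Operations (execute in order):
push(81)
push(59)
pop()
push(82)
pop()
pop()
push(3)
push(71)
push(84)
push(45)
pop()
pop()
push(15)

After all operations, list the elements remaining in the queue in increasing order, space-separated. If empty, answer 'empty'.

push(81): heap contents = [81]
push(59): heap contents = [59, 81]
pop() → 59: heap contents = [81]
push(82): heap contents = [81, 82]
pop() → 81: heap contents = [82]
pop() → 82: heap contents = []
push(3): heap contents = [3]
push(71): heap contents = [3, 71]
push(84): heap contents = [3, 71, 84]
push(45): heap contents = [3, 45, 71, 84]
pop() → 3: heap contents = [45, 71, 84]
pop() → 45: heap contents = [71, 84]
push(15): heap contents = [15, 71, 84]

Answer: 15 71 84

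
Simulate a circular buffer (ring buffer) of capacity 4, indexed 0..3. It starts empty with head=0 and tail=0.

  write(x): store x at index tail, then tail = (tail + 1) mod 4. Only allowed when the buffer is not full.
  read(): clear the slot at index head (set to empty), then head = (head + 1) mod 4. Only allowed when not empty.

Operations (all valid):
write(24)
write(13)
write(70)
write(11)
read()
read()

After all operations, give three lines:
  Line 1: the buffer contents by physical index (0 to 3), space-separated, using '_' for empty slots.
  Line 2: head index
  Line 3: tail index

Answer: _ _ 70 11
2
0

Derivation:
write(24): buf=[24 _ _ _], head=0, tail=1, size=1
write(13): buf=[24 13 _ _], head=0, tail=2, size=2
write(70): buf=[24 13 70 _], head=0, tail=3, size=3
write(11): buf=[24 13 70 11], head=0, tail=0, size=4
read(): buf=[_ 13 70 11], head=1, tail=0, size=3
read(): buf=[_ _ 70 11], head=2, tail=0, size=2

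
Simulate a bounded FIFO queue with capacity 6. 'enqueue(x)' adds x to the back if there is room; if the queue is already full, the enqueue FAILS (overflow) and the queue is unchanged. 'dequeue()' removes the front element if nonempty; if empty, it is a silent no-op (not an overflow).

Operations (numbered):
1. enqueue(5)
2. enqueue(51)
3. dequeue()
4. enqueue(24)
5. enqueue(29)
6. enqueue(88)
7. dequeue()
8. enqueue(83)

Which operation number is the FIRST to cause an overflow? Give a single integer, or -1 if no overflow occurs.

1. enqueue(5): size=1
2. enqueue(51): size=2
3. dequeue(): size=1
4. enqueue(24): size=2
5. enqueue(29): size=3
6. enqueue(88): size=4
7. dequeue(): size=3
8. enqueue(83): size=4

Answer: -1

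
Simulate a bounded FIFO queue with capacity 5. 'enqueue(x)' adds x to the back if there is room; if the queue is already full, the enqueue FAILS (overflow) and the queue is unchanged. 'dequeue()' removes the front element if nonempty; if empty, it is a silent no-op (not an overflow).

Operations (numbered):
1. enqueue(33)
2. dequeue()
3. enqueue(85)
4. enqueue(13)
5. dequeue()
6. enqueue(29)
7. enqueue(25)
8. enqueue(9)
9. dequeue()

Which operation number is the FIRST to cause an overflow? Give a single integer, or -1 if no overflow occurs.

1. enqueue(33): size=1
2. dequeue(): size=0
3. enqueue(85): size=1
4. enqueue(13): size=2
5. dequeue(): size=1
6. enqueue(29): size=2
7. enqueue(25): size=3
8. enqueue(9): size=4
9. dequeue(): size=3

Answer: -1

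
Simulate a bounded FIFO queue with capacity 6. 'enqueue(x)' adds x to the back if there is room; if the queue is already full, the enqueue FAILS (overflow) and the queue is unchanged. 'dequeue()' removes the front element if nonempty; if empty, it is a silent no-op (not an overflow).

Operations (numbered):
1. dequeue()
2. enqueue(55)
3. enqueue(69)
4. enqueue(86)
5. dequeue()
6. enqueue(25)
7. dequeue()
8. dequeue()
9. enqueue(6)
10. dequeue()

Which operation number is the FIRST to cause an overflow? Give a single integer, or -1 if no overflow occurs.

Answer: -1

Derivation:
1. dequeue(): empty, no-op, size=0
2. enqueue(55): size=1
3. enqueue(69): size=2
4. enqueue(86): size=3
5. dequeue(): size=2
6. enqueue(25): size=3
7. dequeue(): size=2
8. dequeue(): size=1
9. enqueue(6): size=2
10. dequeue(): size=1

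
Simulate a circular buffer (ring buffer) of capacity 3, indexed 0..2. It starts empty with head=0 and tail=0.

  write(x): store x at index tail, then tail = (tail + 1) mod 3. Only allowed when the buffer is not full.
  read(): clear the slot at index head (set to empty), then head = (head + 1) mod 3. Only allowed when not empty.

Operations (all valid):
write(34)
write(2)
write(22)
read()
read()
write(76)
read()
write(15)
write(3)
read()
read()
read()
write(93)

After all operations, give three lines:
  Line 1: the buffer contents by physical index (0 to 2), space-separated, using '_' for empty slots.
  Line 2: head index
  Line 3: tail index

Answer: 93 _ _
0
1

Derivation:
write(34): buf=[34 _ _], head=0, tail=1, size=1
write(2): buf=[34 2 _], head=0, tail=2, size=2
write(22): buf=[34 2 22], head=0, tail=0, size=3
read(): buf=[_ 2 22], head=1, tail=0, size=2
read(): buf=[_ _ 22], head=2, tail=0, size=1
write(76): buf=[76 _ 22], head=2, tail=1, size=2
read(): buf=[76 _ _], head=0, tail=1, size=1
write(15): buf=[76 15 _], head=0, tail=2, size=2
write(3): buf=[76 15 3], head=0, tail=0, size=3
read(): buf=[_ 15 3], head=1, tail=0, size=2
read(): buf=[_ _ 3], head=2, tail=0, size=1
read(): buf=[_ _ _], head=0, tail=0, size=0
write(93): buf=[93 _ _], head=0, tail=1, size=1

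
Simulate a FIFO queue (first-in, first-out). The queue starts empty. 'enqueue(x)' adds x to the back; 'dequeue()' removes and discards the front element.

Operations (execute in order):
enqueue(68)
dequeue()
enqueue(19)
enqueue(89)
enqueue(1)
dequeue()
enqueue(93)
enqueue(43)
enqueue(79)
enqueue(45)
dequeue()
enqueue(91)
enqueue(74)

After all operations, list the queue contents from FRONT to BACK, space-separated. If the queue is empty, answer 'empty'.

Answer: 1 93 43 79 45 91 74

Derivation:
enqueue(68): [68]
dequeue(): []
enqueue(19): [19]
enqueue(89): [19, 89]
enqueue(1): [19, 89, 1]
dequeue(): [89, 1]
enqueue(93): [89, 1, 93]
enqueue(43): [89, 1, 93, 43]
enqueue(79): [89, 1, 93, 43, 79]
enqueue(45): [89, 1, 93, 43, 79, 45]
dequeue(): [1, 93, 43, 79, 45]
enqueue(91): [1, 93, 43, 79, 45, 91]
enqueue(74): [1, 93, 43, 79, 45, 91, 74]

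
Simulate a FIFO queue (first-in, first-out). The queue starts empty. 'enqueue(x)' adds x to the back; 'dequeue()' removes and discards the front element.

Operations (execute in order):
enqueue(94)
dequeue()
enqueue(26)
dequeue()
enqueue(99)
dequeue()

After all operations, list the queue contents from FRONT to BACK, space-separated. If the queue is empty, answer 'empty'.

Answer: empty

Derivation:
enqueue(94): [94]
dequeue(): []
enqueue(26): [26]
dequeue(): []
enqueue(99): [99]
dequeue(): []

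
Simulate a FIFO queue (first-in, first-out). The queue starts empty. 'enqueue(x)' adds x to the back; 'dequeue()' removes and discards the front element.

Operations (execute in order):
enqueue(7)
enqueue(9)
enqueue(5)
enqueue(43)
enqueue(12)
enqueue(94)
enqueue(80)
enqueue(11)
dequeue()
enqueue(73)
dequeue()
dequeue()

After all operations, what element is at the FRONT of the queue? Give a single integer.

Answer: 43

Derivation:
enqueue(7): queue = [7]
enqueue(9): queue = [7, 9]
enqueue(5): queue = [7, 9, 5]
enqueue(43): queue = [7, 9, 5, 43]
enqueue(12): queue = [7, 9, 5, 43, 12]
enqueue(94): queue = [7, 9, 5, 43, 12, 94]
enqueue(80): queue = [7, 9, 5, 43, 12, 94, 80]
enqueue(11): queue = [7, 9, 5, 43, 12, 94, 80, 11]
dequeue(): queue = [9, 5, 43, 12, 94, 80, 11]
enqueue(73): queue = [9, 5, 43, 12, 94, 80, 11, 73]
dequeue(): queue = [5, 43, 12, 94, 80, 11, 73]
dequeue(): queue = [43, 12, 94, 80, 11, 73]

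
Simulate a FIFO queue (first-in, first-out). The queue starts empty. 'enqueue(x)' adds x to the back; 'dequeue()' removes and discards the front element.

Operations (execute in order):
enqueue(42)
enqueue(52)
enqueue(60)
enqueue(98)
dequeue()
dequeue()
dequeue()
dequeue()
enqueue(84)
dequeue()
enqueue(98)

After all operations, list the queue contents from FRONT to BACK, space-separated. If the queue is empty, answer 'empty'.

Answer: 98

Derivation:
enqueue(42): [42]
enqueue(52): [42, 52]
enqueue(60): [42, 52, 60]
enqueue(98): [42, 52, 60, 98]
dequeue(): [52, 60, 98]
dequeue(): [60, 98]
dequeue(): [98]
dequeue(): []
enqueue(84): [84]
dequeue(): []
enqueue(98): [98]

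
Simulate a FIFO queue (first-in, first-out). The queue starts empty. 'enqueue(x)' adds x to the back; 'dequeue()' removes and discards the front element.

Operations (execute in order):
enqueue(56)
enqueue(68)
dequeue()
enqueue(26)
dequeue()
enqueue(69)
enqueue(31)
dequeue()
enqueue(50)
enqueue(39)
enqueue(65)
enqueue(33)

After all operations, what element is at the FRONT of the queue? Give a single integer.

Answer: 69

Derivation:
enqueue(56): queue = [56]
enqueue(68): queue = [56, 68]
dequeue(): queue = [68]
enqueue(26): queue = [68, 26]
dequeue(): queue = [26]
enqueue(69): queue = [26, 69]
enqueue(31): queue = [26, 69, 31]
dequeue(): queue = [69, 31]
enqueue(50): queue = [69, 31, 50]
enqueue(39): queue = [69, 31, 50, 39]
enqueue(65): queue = [69, 31, 50, 39, 65]
enqueue(33): queue = [69, 31, 50, 39, 65, 33]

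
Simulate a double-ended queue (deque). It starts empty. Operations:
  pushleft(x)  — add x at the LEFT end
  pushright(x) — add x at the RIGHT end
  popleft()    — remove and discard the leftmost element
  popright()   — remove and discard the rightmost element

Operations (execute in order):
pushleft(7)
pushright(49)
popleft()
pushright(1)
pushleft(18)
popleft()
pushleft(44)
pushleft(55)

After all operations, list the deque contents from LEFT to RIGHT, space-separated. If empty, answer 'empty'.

Answer: 55 44 49 1

Derivation:
pushleft(7): [7]
pushright(49): [7, 49]
popleft(): [49]
pushright(1): [49, 1]
pushleft(18): [18, 49, 1]
popleft(): [49, 1]
pushleft(44): [44, 49, 1]
pushleft(55): [55, 44, 49, 1]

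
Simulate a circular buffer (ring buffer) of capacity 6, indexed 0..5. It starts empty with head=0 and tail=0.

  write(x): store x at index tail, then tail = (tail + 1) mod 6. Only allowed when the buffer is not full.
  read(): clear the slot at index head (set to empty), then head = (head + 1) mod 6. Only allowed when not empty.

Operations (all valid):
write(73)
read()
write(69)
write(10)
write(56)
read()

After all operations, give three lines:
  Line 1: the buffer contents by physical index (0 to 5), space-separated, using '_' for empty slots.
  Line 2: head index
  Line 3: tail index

write(73): buf=[73 _ _ _ _ _], head=0, tail=1, size=1
read(): buf=[_ _ _ _ _ _], head=1, tail=1, size=0
write(69): buf=[_ 69 _ _ _ _], head=1, tail=2, size=1
write(10): buf=[_ 69 10 _ _ _], head=1, tail=3, size=2
write(56): buf=[_ 69 10 56 _ _], head=1, tail=4, size=3
read(): buf=[_ _ 10 56 _ _], head=2, tail=4, size=2

Answer: _ _ 10 56 _ _
2
4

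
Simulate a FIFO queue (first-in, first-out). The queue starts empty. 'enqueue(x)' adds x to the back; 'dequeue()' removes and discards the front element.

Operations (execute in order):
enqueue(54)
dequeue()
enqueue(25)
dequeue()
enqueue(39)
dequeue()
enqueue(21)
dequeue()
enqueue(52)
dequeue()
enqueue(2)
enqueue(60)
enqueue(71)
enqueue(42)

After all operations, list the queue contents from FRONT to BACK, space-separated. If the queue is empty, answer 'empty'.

Answer: 2 60 71 42

Derivation:
enqueue(54): [54]
dequeue(): []
enqueue(25): [25]
dequeue(): []
enqueue(39): [39]
dequeue(): []
enqueue(21): [21]
dequeue(): []
enqueue(52): [52]
dequeue(): []
enqueue(2): [2]
enqueue(60): [2, 60]
enqueue(71): [2, 60, 71]
enqueue(42): [2, 60, 71, 42]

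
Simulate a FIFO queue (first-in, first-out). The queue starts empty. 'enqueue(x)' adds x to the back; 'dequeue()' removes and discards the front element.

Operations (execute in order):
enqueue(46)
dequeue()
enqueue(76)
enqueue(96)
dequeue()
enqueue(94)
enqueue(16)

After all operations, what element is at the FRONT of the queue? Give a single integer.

Answer: 96

Derivation:
enqueue(46): queue = [46]
dequeue(): queue = []
enqueue(76): queue = [76]
enqueue(96): queue = [76, 96]
dequeue(): queue = [96]
enqueue(94): queue = [96, 94]
enqueue(16): queue = [96, 94, 16]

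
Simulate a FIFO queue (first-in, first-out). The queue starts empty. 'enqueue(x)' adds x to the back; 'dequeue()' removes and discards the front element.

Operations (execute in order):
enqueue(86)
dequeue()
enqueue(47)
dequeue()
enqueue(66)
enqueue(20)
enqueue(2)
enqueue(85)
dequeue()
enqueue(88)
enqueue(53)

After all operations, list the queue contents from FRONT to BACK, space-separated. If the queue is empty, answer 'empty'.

Answer: 20 2 85 88 53

Derivation:
enqueue(86): [86]
dequeue(): []
enqueue(47): [47]
dequeue(): []
enqueue(66): [66]
enqueue(20): [66, 20]
enqueue(2): [66, 20, 2]
enqueue(85): [66, 20, 2, 85]
dequeue(): [20, 2, 85]
enqueue(88): [20, 2, 85, 88]
enqueue(53): [20, 2, 85, 88, 53]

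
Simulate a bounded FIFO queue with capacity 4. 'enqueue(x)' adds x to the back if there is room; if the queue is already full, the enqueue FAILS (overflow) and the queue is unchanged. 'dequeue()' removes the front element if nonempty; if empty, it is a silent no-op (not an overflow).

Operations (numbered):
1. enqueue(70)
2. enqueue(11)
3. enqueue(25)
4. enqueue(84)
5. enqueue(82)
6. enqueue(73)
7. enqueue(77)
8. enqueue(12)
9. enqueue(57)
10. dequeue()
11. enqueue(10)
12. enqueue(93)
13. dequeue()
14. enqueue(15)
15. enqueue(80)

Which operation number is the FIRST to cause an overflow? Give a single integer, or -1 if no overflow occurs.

1. enqueue(70): size=1
2. enqueue(11): size=2
3. enqueue(25): size=3
4. enqueue(84): size=4
5. enqueue(82): size=4=cap → OVERFLOW (fail)
6. enqueue(73): size=4=cap → OVERFLOW (fail)
7. enqueue(77): size=4=cap → OVERFLOW (fail)
8. enqueue(12): size=4=cap → OVERFLOW (fail)
9. enqueue(57): size=4=cap → OVERFLOW (fail)
10. dequeue(): size=3
11. enqueue(10): size=4
12. enqueue(93): size=4=cap → OVERFLOW (fail)
13. dequeue(): size=3
14. enqueue(15): size=4
15. enqueue(80): size=4=cap → OVERFLOW (fail)

Answer: 5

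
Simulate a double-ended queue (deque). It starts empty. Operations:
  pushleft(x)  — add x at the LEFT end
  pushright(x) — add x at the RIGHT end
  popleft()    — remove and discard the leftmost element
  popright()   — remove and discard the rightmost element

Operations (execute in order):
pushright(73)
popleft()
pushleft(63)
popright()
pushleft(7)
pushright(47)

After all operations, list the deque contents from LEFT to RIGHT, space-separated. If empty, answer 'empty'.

pushright(73): [73]
popleft(): []
pushleft(63): [63]
popright(): []
pushleft(7): [7]
pushright(47): [7, 47]

Answer: 7 47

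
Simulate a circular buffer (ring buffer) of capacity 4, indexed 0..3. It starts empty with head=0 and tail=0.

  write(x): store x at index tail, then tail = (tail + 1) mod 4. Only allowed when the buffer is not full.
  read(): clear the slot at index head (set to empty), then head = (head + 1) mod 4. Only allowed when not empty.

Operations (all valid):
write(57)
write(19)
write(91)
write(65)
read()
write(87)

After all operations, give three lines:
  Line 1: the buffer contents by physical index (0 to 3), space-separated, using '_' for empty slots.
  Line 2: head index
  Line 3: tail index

Answer: 87 19 91 65
1
1

Derivation:
write(57): buf=[57 _ _ _], head=0, tail=1, size=1
write(19): buf=[57 19 _ _], head=0, tail=2, size=2
write(91): buf=[57 19 91 _], head=0, tail=3, size=3
write(65): buf=[57 19 91 65], head=0, tail=0, size=4
read(): buf=[_ 19 91 65], head=1, tail=0, size=3
write(87): buf=[87 19 91 65], head=1, tail=1, size=4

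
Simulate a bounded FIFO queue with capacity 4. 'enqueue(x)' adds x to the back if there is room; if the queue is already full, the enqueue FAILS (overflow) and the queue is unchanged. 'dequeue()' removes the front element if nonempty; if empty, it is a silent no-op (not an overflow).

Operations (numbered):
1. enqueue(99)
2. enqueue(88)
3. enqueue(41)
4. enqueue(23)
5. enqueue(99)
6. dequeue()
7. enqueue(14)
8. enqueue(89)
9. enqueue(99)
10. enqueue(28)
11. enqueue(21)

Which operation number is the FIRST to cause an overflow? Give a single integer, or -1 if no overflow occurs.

1. enqueue(99): size=1
2. enqueue(88): size=2
3. enqueue(41): size=3
4. enqueue(23): size=4
5. enqueue(99): size=4=cap → OVERFLOW (fail)
6. dequeue(): size=3
7. enqueue(14): size=4
8. enqueue(89): size=4=cap → OVERFLOW (fail)
9. enqueue(99): size=4=cap → OVERFLOW (fail)
10. enqueue(28): size=4=cap → OVERFLOW (fail)
11. enqueue(21): size=4=cap → OVERFLOW (fail)

Answer: 5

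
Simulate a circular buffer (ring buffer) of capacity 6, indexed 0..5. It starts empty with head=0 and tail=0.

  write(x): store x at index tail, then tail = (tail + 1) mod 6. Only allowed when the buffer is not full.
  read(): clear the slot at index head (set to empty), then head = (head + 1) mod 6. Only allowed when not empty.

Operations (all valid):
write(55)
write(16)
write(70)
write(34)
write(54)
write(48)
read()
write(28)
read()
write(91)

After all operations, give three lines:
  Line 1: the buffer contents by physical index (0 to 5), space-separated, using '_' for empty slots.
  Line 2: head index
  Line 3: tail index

write(55): buf=[55 _ _ _ _ _], head=0, tail=1, size=1
write(16): buf=[55 16 _ _ _ _], head=0, tail=2, size=2
write(70): buf=[55 16 70 _ _ _], head=0, tail=3, size=3
write(34): buf=[55 16 70 34 _ _], head=0, tail=4, size=4
write(54): buf=[55 16 70 34 54 _], head=0, tail=5, size=5
write(48): buf=[55 16 70 34 54 48], head=0, tail=0, size=6
read(): buf=[_ 16 70 34 54 48], head=1, tail=0, size=5
write(28): buf=[28 16 70 34 54 48], head=1, tail=1, size=6
read(): buf=[28 _ 70 34 54 48], head=2, tail=1, size=5
write(91): buf=[28 91 70 34 54 48], head=2, tail=2, size=6

Answer: 28 91 70 34 54 48
2
2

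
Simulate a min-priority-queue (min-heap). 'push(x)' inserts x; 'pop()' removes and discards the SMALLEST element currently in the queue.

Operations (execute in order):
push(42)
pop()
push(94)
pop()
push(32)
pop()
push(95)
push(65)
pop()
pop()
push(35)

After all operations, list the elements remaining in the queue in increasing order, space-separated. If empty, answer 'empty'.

push(42): heap contents = [42]
pop() → 42: heap contents = []
push(94): heap contents = [94]
pop() → 94: heap contents = []
push(32): heap contents = [32]
pop() → 32: heap contents = []
push(95): heap contents = [95]
push(65): heap contents = [65, 95]
pop() → 65: heap contents = [95]
pop() → 95: heap contents = []
push(35): heap contents = [35]

Answer: 35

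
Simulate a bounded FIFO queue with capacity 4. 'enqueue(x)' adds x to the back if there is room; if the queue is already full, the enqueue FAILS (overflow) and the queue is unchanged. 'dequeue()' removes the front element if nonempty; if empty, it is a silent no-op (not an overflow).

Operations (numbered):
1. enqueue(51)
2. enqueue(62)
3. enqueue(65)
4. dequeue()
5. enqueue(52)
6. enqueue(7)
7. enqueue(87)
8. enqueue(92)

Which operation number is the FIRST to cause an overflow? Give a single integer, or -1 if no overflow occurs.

1. enqueue(51): size=1
2. enqueue(62): size=2
3. enqueue(65): size=3
4. dequeue(): size=2
5. enqueue(52): size=3
6. enqueue(7): size=4
7. enqueue(87): size=4=cap → OVERFLOW (fail)
8. enqueue(92): size=4=cap → OVERFLOW (fail)

Answer: 7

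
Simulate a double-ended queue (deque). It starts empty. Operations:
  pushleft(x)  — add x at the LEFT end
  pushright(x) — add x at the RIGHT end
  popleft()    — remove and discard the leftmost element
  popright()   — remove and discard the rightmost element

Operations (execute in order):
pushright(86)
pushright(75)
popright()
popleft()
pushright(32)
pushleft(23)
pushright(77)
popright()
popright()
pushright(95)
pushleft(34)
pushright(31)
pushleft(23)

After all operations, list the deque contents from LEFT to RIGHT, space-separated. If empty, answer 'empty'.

pushright(86): [86]
pushright(75): [86, 75]
popright(): [86]
popleft(): []
pushright(32): [32]
pushleft(23): [23, 32]
pushright(77): [23, 32, 77]
popright(): [23, 32]
popright(): [23]
pushright(95): [23, 95]
pushleft(34): [34, 23, 95]
pushright(31): [34, 23, 95, 31]
pushleft(23): [23, 34, 23, 95, 31]

Answer: 23 34 23 95 31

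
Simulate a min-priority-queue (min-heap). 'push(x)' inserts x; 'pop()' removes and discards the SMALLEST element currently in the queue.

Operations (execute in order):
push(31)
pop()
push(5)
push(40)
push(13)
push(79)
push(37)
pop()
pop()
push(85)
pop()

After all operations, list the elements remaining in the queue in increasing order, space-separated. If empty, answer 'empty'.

Answer: 40 79 85

Derivation:
push(31): heap contents = [31]
pop() → 31: heap contents = []
push(5): heap contents = [5]
push(40): heap contents = [5, 40]
push(13): heap contents = [5, 13, 40]
push(79): heap contents = [5, 13, 40, 79]
push(37): heap contents = [5, 13, 37, 40, 79]
pop() → 5: heap contents = [13, 37, 40, 79]
pop() → 13: heap contents = [37, 40, 79]
push(85): heap contents = [37, 40, 79, 85]
pop() → 37: heap contents = [40, 79, 85]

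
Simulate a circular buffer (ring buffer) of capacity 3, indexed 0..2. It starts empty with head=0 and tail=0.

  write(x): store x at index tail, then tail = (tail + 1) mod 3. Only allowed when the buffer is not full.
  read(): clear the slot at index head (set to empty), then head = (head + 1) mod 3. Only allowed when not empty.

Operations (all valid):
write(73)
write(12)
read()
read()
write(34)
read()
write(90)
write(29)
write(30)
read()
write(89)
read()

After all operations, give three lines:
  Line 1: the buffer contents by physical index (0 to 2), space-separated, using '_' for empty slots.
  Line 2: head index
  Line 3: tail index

Answer: 89 _ 30
2
1

Derivation:
write(73): buf=[73 _ _], head=0, tail=1, size=1
write(12): buf=[73 12 _], head=0, tail=2, size=2
read(): buf=[_ 12 _], head=1, tail=2, size=1
read(): buf=[_ _ _], head=2, tail=2, size=0
write(34): buf=[_ _ 34], head=2, tail=0, size=1
read(): buf=[_ _ _], head=0, tail=0, size=0
write(90): buf=[90 _ _], head=0, tail=1, size=1
write(29): buf=[90 29 _], head=0, tail=2, size=2
write(30): buf=[90 29 30], head=0, tail=0, size=3
read(): buf=[_ 29 30], head=1, tail=0, size=2
write(89): buf=[89 29 30], head=1, tail=1, size=3
read(): buf=[89 _ 30], head=2, tail=1, size=2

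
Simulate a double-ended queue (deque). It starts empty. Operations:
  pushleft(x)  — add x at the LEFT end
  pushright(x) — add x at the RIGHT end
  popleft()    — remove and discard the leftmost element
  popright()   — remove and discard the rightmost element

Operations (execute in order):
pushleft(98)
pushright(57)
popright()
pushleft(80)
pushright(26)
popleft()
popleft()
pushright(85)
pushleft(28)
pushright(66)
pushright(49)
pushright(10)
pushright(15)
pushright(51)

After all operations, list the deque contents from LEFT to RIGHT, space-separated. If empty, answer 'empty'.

pushleft(98): [98]
pushright(57): [98, 57]
popright(): [98]
pushleft(80): [80, 98]
pushright(26): [80, 98, 26]
popleft(): [98, 26]
popleft(): [26]
pushright(85): [26, 85]
pushleft(28): [28, 26, 85]
pushright(66): [28, 26, 85, 66]
pushright(49): [28, 26, 85, 66, 49]
pushright(10): [28, 26, 85, 66, 49, 10]
pushright(15): [28, 26, 85, 66, 49, 10, 15]
pushright(51): [28, 26, 85, 66, 49, 10, 15, 51]

Answer: 28 26 85 66 49 10 15 51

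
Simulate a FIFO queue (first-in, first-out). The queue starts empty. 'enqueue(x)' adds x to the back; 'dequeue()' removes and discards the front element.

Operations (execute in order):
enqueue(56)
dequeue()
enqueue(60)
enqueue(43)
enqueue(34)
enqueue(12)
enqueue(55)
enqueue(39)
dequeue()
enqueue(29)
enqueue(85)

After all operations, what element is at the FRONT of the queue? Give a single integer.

enqueue(56): queue = [56]
dequeue(): queue = []
enqueue(60): queue = [60]
enqueue(43): queue = [60, 43]
enqueue(34): queue = [60, 43, 34]
enqueue(12): queue = [60, 43, 34, 12]
enqueue(55): queue = [60, 43, 34, 12, 55]
enqueue(39): queue = [60, 43, 34, 12, 55, 39]
dequeue(): queue = [43, 34, 12, 55, 39]
enqueue(29): queue = [43, 34, 12, 55, 39, 29]
enqueue(85): queue = [43, 34, 12, 55, 39, 29, 85]

Answer: 43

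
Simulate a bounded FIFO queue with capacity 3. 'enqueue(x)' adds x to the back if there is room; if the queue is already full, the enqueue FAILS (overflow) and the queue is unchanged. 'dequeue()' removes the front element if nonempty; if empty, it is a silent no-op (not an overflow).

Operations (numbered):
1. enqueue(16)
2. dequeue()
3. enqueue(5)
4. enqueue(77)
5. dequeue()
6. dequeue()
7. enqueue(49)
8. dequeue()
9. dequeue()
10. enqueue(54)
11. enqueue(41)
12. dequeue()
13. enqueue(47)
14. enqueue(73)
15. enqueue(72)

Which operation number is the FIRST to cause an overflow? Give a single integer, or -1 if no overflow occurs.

1. enqueue(16): size=1
2. dequeue(): size=0
3. enqueue(5): size=1
4. enqueue(77): size=2
5. dequeue(): size=1
6. dequeue(): size=0
7. enqueue(49): size=1
8. dequeue(): size=0
9. dequeue(): empty, no-op, size=0
10. enqueue(54): size=1
11. enqueue(41): size=2
12. dequeue(): size=1
13. enqueue(47): size=2
14. enqueue(73): size=3
15. enqueue(72): size=3=cap → OVERFLOW (fail)

Answer: 15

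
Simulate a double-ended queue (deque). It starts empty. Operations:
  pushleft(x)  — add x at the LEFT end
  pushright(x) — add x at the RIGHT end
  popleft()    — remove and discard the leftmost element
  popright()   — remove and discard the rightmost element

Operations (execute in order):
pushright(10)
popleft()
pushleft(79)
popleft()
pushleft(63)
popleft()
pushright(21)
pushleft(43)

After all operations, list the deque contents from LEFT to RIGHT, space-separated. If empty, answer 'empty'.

pushright(10): [10]
popleft(): []
pushleft(79): [79]
popleft(): []
pushleft(63): [63]
popleft(): []
pushright(21): [21]
pushleft(43): [43, 21]

Answer: 43 21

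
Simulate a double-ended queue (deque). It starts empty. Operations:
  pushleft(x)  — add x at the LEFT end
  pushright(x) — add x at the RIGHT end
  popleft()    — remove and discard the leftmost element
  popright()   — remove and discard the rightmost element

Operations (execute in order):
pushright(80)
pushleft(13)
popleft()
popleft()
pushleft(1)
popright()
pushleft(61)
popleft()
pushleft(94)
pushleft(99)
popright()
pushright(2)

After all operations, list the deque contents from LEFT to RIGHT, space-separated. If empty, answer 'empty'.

pushright(80): [80]
pushleft(13): [13, 80]
popleft(): [80]
popleft(): []
pushleft(1): [1]
popright(): []
pushleft(61): [61]
popleft(): []
pushleft(94): [94]
pushleft(99): [99, 94]
popright(): [99]
pushright(2): [99, 2]

Answer: 99 2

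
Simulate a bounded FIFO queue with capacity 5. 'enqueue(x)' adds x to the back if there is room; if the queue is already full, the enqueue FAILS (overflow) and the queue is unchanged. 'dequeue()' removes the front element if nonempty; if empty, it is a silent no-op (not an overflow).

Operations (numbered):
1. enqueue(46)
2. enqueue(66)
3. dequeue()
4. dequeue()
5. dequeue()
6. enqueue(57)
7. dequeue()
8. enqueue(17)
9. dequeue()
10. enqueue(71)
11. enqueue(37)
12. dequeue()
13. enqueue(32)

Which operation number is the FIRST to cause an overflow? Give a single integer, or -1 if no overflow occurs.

Answer: -1

Derivation:
1. enqueue(46): size=1
2. enqueue(66): size=2
3. dequeue(): size=1
4. dequeue(): size=0
5. dequeue(): empty, no-op, size=0
6. enqueue(57): size=1
7. dequeue(): size=0
8. enqueue(17): size=1
9. dequeue(): size=0
10. enqueue(71): size=1
11. enqueue(37): size=2
12. dequeue(): size=1
13. enqueue(32): size=2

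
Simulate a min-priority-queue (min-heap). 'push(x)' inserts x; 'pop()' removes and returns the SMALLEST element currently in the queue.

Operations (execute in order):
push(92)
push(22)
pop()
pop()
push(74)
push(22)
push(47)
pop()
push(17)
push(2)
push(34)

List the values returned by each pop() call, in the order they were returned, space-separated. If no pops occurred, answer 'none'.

push(92): heap contents = [92]
push(22): heap contents = [22, 92]
pop() → 22: heap contents = [92]
pop() → 92: heap contents = []
push(74): heap contents = [74]
push(22): heap contents = [22, 74]
push(47): heap contents = [22, 47, 74]
pop() → 22: heap contents = [47, 74]
push(17): heap contents = [17, 47, 74]
push(2): heap contents = [2, 17, 47, 74]
push(34): heap contents = [2, 17, 34, 47, 74]

Answer: 22 92 22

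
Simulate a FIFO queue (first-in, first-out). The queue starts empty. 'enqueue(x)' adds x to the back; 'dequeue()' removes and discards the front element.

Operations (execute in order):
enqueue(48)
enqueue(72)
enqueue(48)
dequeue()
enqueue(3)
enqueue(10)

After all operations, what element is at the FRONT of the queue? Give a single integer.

enqueue(48): queue = [48]
enqueue(72): queue = [48, 72]
enqueue(48): queue = [48, 72, 48]
dequeue(): queue = [72, 48]
enqueue(3): queue = [72, 48, 3]
enqueue(10): queue = [72, 48, 3, 10]

Answer: 72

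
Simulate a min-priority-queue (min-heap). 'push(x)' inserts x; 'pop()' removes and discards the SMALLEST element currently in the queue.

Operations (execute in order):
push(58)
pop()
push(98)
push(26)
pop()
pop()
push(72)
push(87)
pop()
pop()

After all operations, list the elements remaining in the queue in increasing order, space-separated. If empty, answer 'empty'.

push(58): heap contents = [58]
pop() → 58: heap contents = []
push(98): heap contents = [98]
push(26): heap contents = [26, 98]
pop() → 26: heap contents = [98]
pop() → 98: heap contents = []
push(72): heap contents = [72]
push(87): heap contents = [72, 87]
pop() → 72: heap contents = [87]
pop() → 87: heap contents = []

Answer: empty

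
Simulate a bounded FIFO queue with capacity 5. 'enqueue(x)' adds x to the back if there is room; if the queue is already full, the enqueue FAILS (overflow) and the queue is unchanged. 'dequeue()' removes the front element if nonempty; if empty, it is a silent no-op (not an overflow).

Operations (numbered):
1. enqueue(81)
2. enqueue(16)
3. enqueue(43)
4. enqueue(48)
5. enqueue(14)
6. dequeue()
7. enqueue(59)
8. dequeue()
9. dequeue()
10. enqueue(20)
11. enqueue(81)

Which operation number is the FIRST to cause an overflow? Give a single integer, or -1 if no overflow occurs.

Answer: -1

Derivation:
1. enqueue(81): size=1
2. enqueue(16): size=2
3. enqueue(43): size=3
4. enqueue(48): size=4
5. enqueue(14): size=5
6. dequeue(): size=4
7. enqueue(59): size=5
8. dequeue(): size=4
9. dequeue(): size=3
10. enqueue(20): size=4
11. enqueue(81): size=5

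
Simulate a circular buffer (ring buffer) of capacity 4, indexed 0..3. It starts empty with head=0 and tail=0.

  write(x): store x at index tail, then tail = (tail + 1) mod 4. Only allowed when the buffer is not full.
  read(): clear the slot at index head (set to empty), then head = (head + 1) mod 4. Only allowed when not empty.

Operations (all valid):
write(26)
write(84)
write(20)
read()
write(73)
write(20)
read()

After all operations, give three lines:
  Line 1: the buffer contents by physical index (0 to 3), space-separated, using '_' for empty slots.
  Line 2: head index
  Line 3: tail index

write(26): buf=[26 _ _ _], head=0, tail=1, size=1
write(84): buf=[26 84 _ _], head=0, tail=2, size=2
write(20): buf=[26 84 20 _], head=0, tail=3, size=3
read(): buf=[_ 84 20 _], head=1, tail=3, size=2
write(73): buf=[_ 84 20 73], head=1, tail=0, size=3
write(20): buf=[20 84 20 73], head=1, tail=1, size=4
read(): buf=[20 _ 20 73], head=2, tail=1, size=3

Answer: 20 _ 20 73
2
1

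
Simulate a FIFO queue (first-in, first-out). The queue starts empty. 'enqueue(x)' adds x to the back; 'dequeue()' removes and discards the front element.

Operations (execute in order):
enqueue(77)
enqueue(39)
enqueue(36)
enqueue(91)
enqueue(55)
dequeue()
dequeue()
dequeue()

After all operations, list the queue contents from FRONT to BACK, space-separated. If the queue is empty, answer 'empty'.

enqueue(77): [77]
enqueue(39): [77, 39]
enqueue(36): [77, 39, 36]
enqueue(91): [77, 39, 36, 91]
enqueue(55): [77, 39, 36, 91, 55]
dequeue(): [39, 36, 91, 55]
dequeue(): [36, 91, 55]
dequeue(): [91, 55]

Answer: 91 55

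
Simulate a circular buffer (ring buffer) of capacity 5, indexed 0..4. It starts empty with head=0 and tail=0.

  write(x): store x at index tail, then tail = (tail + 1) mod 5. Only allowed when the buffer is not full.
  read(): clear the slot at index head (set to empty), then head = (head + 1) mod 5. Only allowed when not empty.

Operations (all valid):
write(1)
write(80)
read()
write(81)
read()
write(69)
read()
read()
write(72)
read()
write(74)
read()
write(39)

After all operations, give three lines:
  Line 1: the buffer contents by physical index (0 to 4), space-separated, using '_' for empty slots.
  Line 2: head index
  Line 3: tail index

Answer: _ 39 _ _ _
1
2

Derivation:
write(1): buf=[1 _ _ _ _], head=0, tail=1, size=1
write(80): buf=[1 80 _ _ _], head=0, tail=2, size=2
read(): buf=[_ 80 _ _ _], head=1, tail=2, size=1
write(81): buf=[_ 80 81 _ _], head=1, tail=3, size=2
read(): buf=[_ _ 81 _ _], head=2, tail=3, size=1
write(69): buf=[_ _ 81 69 _], head=2, tail=4, size=2
read(): buf=[_ _ _ 69 _], head=3, tail=4, size=1
read(): buf=[_ _ _ _ _], head=4, tail=4, size=0
write(72): buf=[_ _ _ _ 72], head=4, tail=0, size=1
read(): buf=[_ _ _ _ _], head=0, tail=0, size=0
write(74): buf=[74 _ _ _ _], head=0, tail=1, size=1
read(): buf=[_ _ _ _ _], head=1, tail=1, size=0
write(39): buf=[_ 39 _ _ _], head=1, tail=2, size=1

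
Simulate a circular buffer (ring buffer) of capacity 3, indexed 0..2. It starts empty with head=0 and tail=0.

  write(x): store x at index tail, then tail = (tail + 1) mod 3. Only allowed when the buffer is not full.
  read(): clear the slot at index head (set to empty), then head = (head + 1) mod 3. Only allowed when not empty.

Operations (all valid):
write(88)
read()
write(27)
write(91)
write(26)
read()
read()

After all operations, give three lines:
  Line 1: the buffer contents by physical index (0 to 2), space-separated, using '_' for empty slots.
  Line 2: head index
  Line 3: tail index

Answer: 26 _ _
0
1

Derivation:
write(88): buf=[88 _ _], head=0, tail=1, size=1
read(): buf=[_ _ _], head=1, tail=1, size=0
write(27): buf=[_ 27 _], head=1, tail=2, size=1
write(91): buf=[_ 27 91], head=1, tail=0, size=2
write(26): buf=[26 27 91], head=1, tail=1, size=3
read(): buf=[26 _ 91], head=2, tail=1, size=2
read(): buf=[26 _ _], head=0, tail=1, size=1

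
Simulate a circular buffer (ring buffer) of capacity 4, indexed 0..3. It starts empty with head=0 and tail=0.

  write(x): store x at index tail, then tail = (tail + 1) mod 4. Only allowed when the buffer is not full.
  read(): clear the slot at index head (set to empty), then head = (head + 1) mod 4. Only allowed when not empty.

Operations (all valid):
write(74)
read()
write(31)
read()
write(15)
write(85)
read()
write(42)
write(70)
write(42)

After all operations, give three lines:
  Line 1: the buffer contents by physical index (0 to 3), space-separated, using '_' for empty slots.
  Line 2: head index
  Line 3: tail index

write(74): buf=[74 _ _ _], head=0, tail=1, size=1
read(): buf=[_ _ _ _], head=1, tail=1, size=0
write(31): buf=[_ 31 _ _], head=1, tail=2, size=1
read(): buf=[_ _ _ _], head=2, tail=2, size=0
write(15): buf=[_ _ 15 _], head=2, tail=3, size=1
write(85): buf=[_ _ 15 85], head=2, tail=0, size=2
read(): buf=[_ _ _ 85], head=3, tail=0, size=1
write(42): buf=[42 _ _ 85], head=3, tail=1, size=2
write(70): buf=[42 70 _ 85], head=3, tail=2, size=3
write(42): buf=[42 70 42 85], head=3, tail=3, size=4

Answer: 42 70 42 85
3
3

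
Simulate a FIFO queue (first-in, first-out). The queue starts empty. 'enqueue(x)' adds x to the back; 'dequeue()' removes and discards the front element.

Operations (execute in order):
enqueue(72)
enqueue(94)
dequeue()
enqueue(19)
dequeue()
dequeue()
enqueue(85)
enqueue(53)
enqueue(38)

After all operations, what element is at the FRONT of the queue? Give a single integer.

enqueue(72): queue = [72]
enqueue(94): queue = [72, 94]
dequeue(): queue = [94]
enqueue(19): queue = [94, 19]
dequeue(): queue = [19]
dequeue(): queue = []
enqueue(85): queue = [85]
enqueue(53): queue = [85, 53]
enqueue(38): queue = [85, 53, 38]

Answer: 85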